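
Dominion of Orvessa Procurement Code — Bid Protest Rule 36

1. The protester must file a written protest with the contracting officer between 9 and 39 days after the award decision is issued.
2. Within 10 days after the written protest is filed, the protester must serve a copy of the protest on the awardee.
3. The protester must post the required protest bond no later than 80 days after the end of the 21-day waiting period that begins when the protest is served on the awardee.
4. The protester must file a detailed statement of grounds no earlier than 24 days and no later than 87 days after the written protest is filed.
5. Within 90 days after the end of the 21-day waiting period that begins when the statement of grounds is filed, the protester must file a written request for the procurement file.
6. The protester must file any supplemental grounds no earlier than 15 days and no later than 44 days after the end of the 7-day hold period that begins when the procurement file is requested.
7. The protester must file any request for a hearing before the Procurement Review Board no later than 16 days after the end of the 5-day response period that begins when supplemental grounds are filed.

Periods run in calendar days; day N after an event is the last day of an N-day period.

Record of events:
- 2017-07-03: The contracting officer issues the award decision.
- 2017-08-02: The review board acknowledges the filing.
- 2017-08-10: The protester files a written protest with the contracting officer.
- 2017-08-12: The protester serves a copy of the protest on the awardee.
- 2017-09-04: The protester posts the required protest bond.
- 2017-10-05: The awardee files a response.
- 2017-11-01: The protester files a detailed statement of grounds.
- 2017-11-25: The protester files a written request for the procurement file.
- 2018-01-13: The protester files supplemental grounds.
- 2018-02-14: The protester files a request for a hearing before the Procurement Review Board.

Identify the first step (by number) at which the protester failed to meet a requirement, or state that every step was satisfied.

Step 7

(1) the permitted window runs from 2017-07-03 + 9 = 2017-07-12 to 2017-07-03 + 39 = 2017-08-11; done 2017-08-10, which is between those dates.
(2) due by 2017-08-10 + 10 days = 2017-08-20; done 2017-08-12 — timely.
(3) due by 2017-09-02 + 80 days = 2017-11-21; 2017-09-04 is within that limit.
(4) the permitted window runs from 2017-08-10 + 24 = 2017-09-03 to 2017-08-10 + 87 = 2017-11-05; 2017-11-01 falls inside that range.
(5) due by 2017-11-22 + 90 days = 2018-02-20; 2017-11-25 is within that limit.
(6) the permitted window runs from 2017-12-02 + 15 = 2017-12-17 to 2017-12-02 + 44 = 2018-01-15; done 2018-01-13 — within the window.
(7) due by 2018-01-18 + 16 days = 2018-02-03; not done until 2018-02-14, 11 days after the deadline.
That is the first point of non-compliance.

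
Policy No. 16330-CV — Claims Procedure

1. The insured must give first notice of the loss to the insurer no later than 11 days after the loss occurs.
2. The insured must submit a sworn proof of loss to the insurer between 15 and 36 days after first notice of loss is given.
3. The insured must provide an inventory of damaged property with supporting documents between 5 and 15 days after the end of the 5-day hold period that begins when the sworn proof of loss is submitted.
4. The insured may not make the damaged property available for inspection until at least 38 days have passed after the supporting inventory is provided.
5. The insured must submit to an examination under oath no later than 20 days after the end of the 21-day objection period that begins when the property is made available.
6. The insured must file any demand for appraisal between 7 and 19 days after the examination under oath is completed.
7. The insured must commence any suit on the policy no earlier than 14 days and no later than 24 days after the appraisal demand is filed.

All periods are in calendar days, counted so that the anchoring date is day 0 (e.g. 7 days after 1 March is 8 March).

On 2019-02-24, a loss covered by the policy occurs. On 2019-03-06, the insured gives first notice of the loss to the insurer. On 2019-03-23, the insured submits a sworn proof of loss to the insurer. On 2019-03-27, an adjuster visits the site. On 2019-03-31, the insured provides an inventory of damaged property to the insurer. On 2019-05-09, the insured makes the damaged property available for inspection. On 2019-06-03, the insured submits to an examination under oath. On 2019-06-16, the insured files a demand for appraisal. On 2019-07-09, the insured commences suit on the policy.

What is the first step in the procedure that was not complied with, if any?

Step 3

(1) due by 2019-02-24 + 11 days = 2019-03-07; done 2019-03-06 — timely.
(2) the permitted window runs from 2019-03-06 + 15 = 2019-03-21 to 2019-03-06 + 36 = 2019-04-11; done 2019-03-23, which is between those dates.
(3) the permitted window runs from 2019-03-28 + 5 = 2019-04-02 to 2019-03-28 + 15 = 2019-04-12; done 2019-03-31 — 2 days before the window opened.
The analysis stops there.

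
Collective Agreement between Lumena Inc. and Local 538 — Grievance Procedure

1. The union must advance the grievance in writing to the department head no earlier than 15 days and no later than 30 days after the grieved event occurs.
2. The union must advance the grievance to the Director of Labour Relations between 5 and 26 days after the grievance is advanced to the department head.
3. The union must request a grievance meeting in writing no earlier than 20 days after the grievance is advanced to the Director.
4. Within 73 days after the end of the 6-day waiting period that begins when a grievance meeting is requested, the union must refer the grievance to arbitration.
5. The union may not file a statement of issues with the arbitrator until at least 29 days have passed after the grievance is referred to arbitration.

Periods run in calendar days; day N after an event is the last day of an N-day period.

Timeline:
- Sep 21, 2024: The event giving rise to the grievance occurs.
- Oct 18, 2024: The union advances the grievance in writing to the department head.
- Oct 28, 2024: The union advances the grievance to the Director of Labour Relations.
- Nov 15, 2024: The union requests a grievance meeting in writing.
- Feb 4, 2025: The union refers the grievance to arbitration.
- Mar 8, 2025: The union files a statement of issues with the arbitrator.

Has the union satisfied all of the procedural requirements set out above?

Step 1: the window is 15–30 days after Sep 21, 2024 (when the grieved event occurs), so Oct 6, 2024 through Oct 21, 2024; Oct 18, 2024 falls inside that range.
Step 2: the window is 5–26 days after Oct 18, 2024 (when the grievance is advanced to the department head), so Oct 23, 2024 through Nov 13, 2024; Oct 28, 2024 falls inside that range.
Step 3: the earliest permitted date is 20 days after Oct 28, 2024 (when the grievance is advanced to the Director), i.e. Nov 17, 2024; acted on Nov 15, 2024, 2 days prematurely.

No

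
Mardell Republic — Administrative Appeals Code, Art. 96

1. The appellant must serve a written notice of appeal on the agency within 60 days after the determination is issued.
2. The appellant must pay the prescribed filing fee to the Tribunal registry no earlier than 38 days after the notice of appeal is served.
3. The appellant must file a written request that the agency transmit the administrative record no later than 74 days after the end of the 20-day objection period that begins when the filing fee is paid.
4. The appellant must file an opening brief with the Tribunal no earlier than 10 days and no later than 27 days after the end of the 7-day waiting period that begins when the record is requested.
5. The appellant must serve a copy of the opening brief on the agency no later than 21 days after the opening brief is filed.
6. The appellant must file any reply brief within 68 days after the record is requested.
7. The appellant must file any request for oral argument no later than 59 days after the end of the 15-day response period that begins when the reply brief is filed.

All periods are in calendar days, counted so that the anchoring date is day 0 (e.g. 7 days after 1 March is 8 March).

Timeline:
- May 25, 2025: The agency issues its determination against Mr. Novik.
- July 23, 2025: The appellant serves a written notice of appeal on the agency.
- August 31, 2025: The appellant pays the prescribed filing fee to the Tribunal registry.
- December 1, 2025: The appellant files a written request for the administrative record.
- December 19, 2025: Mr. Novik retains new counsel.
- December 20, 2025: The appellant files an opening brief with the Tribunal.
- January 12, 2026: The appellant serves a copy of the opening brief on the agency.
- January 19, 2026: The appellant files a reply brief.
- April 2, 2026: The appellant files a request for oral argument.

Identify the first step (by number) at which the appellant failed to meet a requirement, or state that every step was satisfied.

Step 1: 60 days after May 25, 2025 (when the determination is issued) is July 24, 2025; done July 23, 2025 — timely.
Step 2: the earliest permitted date is 38 days after July 23, 2025 (when the notice of appeal is served), i.e. August 30, 2025; August 31, 2025 is on or after that date.
Step 3: 74 days after September 20, 2025 (end of the 20-day objection period, which began when the filing fee is paid on August 31, 2025) is December 3, 2025; completed December 1, 2025, before the deadline.
Step 4: the window is 10–27 days after December 8, 2025 (end of the 7-day waiting period, which began when the record is requested on December 1, 2025), so December 18, 2025 through January 4, 2026; done December 20, 2025 — within the window.
Step 5: 21 days after December 20, 2025 (when the opening brief is filed) is January 10, 2026; January 12, 2026 misses that deadline by 2 days.

Step 5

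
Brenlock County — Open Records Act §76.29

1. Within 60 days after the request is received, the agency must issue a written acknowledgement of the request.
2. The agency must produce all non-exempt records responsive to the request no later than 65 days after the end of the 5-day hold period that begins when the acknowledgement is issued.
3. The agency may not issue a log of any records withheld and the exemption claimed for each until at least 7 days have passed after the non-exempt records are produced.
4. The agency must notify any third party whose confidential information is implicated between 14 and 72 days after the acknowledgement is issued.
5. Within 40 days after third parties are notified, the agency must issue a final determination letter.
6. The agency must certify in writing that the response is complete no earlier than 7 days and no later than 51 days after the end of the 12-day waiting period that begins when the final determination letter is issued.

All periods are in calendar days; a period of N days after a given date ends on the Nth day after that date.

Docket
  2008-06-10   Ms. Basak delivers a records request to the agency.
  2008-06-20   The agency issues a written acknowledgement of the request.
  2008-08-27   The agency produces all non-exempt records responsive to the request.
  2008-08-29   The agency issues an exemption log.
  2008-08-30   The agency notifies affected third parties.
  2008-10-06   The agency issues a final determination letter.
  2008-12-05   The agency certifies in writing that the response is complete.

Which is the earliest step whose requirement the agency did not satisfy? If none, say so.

(1) due by 2008-06-10 + 60 days = 2008-08-09; completed 2008-06-20, before the deadline.
(2) due by 2008-06-25 + 65 days = 2008-08-29; completed 2008-08-27, before the deadline.
(3) permitted from 2008-08-27 + 7 days = 2008-09-03 onward; acted on 2008-08-29, 5 days prematurely.

Step 3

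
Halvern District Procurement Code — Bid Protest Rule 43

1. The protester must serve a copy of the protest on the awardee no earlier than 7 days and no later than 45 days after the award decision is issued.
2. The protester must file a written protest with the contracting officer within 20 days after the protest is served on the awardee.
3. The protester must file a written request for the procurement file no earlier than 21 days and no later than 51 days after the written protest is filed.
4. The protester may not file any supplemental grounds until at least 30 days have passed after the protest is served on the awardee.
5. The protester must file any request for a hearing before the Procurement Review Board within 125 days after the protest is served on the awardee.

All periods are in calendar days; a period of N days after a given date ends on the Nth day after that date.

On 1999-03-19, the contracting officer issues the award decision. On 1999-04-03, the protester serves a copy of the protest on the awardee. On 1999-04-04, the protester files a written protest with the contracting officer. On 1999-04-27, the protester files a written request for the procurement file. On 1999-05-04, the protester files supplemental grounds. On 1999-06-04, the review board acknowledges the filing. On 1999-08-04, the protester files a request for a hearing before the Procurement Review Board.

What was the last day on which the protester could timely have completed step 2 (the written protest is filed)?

1999-04-23

Step 2 runs from 1999-04-03, when the protest is served on the awardee. 20 days after 1999-04-03 is 1999-04-23.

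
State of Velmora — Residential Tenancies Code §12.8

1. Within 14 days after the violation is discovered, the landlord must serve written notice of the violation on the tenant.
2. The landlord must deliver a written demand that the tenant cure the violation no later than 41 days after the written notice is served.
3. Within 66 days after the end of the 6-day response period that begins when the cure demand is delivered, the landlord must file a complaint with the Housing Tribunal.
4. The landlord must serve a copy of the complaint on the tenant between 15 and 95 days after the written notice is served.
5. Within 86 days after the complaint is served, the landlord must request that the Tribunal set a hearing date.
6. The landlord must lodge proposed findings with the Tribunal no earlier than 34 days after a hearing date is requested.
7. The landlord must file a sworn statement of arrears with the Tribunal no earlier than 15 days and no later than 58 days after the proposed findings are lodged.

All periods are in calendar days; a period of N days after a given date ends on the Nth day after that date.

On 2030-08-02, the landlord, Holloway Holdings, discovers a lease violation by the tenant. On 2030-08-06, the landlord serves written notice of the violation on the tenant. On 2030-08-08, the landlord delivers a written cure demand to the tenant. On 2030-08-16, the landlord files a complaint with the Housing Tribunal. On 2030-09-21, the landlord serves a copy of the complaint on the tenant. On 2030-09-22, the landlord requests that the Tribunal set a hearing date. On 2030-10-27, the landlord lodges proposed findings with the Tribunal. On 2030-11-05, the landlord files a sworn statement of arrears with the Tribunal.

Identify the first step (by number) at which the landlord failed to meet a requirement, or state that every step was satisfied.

Step 7

Step 1: 14 days after 2030-08-02 (when the violation is discovered) is 2030-08-16; 2030-08-06 is within that limit.
Step 2: 41 days after 2030-08-06 (when the written notice is served) is 2030-09-16; 2030-08-08 is within that limit.
Step 3: 66 days after 2030-08-14 (end of the 6-day response period, which began when the cure demand is delivered on 2030-08-08) is 2030-10-19; 2030-08-16 is within that limit.
Step 4: the window is 15–95 days after 2030-08-06 (when the written notice is served), so 2030-08-21 through 2030-11-09; 2030-09-21 falls inside that range.
Step 5: 86 days after 2030-09-21 (when the complaint is served) is 2030-12-16; completed 2030-09-22, before the deadline.
Step 6: the earliest permitted date is 34 days after 2030-09-22 (when a hearing date is requested), i.e. 2030-10-26; done 2030-10-27 — permitted.
Step 7: the window is 15–58 days after 2030-10-27 (when the proposed findings are lodged), so 2030-11-11 through 2030-12-24; done 2030-11-05 — 6 days before the window opened.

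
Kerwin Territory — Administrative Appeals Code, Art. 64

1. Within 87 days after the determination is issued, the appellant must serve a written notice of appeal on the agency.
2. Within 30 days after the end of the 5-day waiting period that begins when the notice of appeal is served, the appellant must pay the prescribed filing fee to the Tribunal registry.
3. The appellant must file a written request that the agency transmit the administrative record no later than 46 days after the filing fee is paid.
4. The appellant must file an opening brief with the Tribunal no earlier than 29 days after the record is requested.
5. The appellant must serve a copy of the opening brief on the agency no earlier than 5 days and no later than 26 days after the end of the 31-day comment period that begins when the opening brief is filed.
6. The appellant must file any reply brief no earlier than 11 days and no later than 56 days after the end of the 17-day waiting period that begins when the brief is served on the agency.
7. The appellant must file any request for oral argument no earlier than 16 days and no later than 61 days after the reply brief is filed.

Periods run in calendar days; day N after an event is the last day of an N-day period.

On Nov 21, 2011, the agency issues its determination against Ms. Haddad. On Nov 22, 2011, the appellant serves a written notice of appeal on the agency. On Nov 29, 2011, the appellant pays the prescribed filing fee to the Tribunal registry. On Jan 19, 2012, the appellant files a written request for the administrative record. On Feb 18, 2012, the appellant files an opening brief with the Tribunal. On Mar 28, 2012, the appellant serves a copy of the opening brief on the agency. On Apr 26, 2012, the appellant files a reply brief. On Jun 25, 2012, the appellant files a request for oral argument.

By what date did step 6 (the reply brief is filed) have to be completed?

The brief is served on the agency on Mar 28, 2012; the 17-day waiting period therefore ends Apr 14, 2012, and step 6 runs from that date. The window is 11–56 days after Apr 14, 2012; it closes on Jun 9, 2012.

Jun 9, 2012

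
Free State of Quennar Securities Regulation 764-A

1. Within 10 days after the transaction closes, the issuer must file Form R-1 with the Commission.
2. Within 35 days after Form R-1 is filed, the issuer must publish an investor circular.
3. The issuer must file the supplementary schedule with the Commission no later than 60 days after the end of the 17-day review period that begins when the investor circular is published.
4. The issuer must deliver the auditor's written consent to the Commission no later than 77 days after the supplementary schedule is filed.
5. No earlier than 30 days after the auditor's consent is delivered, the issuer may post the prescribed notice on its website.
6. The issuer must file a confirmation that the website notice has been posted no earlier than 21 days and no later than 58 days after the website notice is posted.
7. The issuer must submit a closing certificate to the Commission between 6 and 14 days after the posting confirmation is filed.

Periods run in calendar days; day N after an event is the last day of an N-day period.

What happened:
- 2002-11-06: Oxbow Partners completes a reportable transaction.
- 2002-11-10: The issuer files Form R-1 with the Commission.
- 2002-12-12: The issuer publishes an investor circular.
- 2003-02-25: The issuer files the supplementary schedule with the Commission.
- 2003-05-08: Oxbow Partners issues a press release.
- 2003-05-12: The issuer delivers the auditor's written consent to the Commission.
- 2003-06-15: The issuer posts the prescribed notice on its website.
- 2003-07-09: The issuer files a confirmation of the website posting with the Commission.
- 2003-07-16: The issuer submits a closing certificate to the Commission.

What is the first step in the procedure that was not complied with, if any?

Step 1: 10 days after 2002-11-06 (when the transaction closes) is 2002-11-16; done 2002-11-10 — timely.
Step 2: 35 days after 2002-11-10 (when Form R-1 is filed) is 2002-12-15; done 2002-12-12 — timely.
Step 3: 60 days after 2002-12-29 (end of the 17-day review period, which began when the investor circular is published on 2002-12-12) is 2003-02-27; completed 2003-02-25, before the deadline.
Step 4: 77 days after 2003-02-25 (when the supplementary schedule is filed) is 2003-05-13; done 2003-05-12 — timely.
Step 5: the earliest permitted date is 30 days after 2003-05-12 (when the auditor's consent is delivered), i.e. 2003-06-11; 2003-06-15 is on or after that date.
Step 6: the window is 21–58 days after 2003-06-15 (when the website notice is posted), so 2003-07-06 through 2003-08-12; done 2003-07-09, which is between those dates.
Step 7: the window is 6–14 days after 2003-07-09 (when the posting confirmation is filed), so 2003-07-15 through 2003-07-23; done 2003-07-16, which is between those dates.

None — every step was satisfied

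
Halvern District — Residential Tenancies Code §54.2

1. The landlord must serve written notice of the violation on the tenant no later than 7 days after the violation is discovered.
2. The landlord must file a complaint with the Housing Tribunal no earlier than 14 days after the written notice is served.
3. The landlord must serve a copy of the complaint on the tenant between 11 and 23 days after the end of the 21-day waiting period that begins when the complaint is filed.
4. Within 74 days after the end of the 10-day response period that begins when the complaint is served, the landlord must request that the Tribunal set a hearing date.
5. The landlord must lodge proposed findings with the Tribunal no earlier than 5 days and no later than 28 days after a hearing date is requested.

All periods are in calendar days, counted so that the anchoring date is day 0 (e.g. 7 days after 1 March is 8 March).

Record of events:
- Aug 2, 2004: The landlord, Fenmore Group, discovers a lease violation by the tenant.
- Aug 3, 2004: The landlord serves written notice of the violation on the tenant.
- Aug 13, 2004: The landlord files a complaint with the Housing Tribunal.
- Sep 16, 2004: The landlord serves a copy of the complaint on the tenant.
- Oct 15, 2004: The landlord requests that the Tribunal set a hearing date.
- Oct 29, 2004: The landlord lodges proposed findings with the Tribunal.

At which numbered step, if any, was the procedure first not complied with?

Step 2

(1) due by Aug 2, 2004 + 7 days = Aug 9, 2004; completed Aug 3, 2004, before the deadline.
(2) permitted from Aug 3, 2004 + 14 days = Aug 17, 2004 onward; done Aug 13, 2004 — 4 days too early.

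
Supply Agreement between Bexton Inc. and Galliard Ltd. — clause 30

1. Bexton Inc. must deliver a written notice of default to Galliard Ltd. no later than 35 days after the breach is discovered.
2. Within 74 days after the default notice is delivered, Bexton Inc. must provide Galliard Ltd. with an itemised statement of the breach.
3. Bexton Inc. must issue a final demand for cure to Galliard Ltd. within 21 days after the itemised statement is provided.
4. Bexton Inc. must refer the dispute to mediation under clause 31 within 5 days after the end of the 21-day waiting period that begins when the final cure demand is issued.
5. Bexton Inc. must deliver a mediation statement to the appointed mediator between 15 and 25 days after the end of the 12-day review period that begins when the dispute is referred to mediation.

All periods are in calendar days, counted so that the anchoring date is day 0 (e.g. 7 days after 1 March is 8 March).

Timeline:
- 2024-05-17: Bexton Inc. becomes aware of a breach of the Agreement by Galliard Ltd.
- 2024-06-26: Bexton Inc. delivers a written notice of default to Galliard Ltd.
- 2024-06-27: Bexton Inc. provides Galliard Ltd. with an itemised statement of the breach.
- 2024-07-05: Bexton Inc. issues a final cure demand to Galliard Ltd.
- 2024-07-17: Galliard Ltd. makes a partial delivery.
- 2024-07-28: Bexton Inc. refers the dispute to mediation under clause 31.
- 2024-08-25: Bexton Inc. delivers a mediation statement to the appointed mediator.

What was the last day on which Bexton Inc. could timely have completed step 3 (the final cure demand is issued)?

Step 3 runs from 2024-06-27, when the itemised statement is provided. 21 days after 2024-06-27 is 2024-07-18.

2024-07-18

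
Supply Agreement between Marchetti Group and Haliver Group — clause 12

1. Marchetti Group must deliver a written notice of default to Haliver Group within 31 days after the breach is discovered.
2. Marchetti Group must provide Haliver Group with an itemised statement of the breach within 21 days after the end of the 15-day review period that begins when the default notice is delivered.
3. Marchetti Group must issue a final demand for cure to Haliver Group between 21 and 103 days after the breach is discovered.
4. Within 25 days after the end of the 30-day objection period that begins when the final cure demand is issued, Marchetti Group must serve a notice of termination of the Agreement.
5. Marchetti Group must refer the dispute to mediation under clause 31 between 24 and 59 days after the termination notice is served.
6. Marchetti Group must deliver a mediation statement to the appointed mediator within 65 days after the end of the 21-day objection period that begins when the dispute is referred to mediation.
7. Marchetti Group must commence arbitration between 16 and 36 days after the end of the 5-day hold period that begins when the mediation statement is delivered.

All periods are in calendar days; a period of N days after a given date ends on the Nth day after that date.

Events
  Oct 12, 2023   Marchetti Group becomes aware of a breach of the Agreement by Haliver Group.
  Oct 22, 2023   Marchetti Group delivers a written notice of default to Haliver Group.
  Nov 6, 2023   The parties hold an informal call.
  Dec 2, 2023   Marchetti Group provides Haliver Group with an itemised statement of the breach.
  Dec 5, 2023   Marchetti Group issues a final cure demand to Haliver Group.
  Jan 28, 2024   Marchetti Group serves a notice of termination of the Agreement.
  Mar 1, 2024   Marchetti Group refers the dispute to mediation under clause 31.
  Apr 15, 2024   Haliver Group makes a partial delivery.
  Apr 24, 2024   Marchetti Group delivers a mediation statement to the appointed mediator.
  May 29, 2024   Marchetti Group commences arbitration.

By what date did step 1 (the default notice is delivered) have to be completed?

Nov 12, 2023

Step 1 runs from Oct 12, 2023, when the breach is discovered. 31 days after Oct 12, 2023 is Nov 12, 2023.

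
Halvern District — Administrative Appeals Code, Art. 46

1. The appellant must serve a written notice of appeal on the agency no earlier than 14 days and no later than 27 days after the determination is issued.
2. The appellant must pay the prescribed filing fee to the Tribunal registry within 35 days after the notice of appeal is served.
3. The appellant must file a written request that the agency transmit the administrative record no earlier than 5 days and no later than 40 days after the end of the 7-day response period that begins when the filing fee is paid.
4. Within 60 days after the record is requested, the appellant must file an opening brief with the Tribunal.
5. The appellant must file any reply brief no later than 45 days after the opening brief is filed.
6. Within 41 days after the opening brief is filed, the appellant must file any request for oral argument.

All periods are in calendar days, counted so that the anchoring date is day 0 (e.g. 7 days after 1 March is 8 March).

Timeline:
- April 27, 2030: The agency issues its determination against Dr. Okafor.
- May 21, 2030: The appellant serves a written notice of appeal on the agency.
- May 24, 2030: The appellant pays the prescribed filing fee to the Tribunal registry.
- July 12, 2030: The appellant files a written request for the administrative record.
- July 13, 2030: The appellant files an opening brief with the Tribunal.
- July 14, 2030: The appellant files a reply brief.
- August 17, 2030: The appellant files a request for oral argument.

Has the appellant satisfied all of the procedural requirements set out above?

No

(1) the permitted window runs from April 27, 2030 + 14 = May 11, 2030 to April 27, 2030 + 27 = May 24, 2030; done May 21, 2030 — within the window.
(2) due by May 21, 2030 + 35 days = June 25, 2030; completed May 24, 2030, before the deadline.
(3) the permitted window runs from May 31, 2030 + 5 = June 5, 2030 to May 31, 2030 + 40 = July 10, 2030; done July 12, 2030 — 2 days after the window closed.
The procedure was therefore not followed at step 3.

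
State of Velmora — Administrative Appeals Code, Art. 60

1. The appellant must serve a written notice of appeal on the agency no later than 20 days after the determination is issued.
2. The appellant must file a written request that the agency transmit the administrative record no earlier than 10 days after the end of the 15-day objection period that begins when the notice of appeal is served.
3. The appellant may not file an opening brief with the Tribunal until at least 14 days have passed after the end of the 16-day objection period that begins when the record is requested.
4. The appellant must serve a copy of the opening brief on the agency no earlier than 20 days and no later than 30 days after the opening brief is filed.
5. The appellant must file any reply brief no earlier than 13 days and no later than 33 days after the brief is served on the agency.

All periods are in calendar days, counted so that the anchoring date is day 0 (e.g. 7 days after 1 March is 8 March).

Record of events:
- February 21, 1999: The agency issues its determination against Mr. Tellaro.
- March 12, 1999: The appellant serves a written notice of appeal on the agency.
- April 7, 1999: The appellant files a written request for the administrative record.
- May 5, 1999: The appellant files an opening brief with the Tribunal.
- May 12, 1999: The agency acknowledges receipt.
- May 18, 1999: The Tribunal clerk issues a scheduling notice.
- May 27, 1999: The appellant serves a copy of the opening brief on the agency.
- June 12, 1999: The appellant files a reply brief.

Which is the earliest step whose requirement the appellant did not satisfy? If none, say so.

Step 3

Step 1 — counting 20 days from February 21, 1999 (when the determination is issued) gives a deadline of March 13, 1999; done March 12, 1999 — timely.
Step 2 — must wait 10 days from March 27, 1999 (end of the 15-day objection period, which began when the notice of appeal is served on March 12, 1999), so not before April 6, 1999; done April 7, 1999, after the minimum wait.
Step 3 — must wait 14 days from April 23, 1999 (end of the 16-day objection period, which began when the record is requested on April 7, 1999), so not before May 7, 1999; acted on May 5, 1999, 2 days prematurely.
Later steps need not be reached.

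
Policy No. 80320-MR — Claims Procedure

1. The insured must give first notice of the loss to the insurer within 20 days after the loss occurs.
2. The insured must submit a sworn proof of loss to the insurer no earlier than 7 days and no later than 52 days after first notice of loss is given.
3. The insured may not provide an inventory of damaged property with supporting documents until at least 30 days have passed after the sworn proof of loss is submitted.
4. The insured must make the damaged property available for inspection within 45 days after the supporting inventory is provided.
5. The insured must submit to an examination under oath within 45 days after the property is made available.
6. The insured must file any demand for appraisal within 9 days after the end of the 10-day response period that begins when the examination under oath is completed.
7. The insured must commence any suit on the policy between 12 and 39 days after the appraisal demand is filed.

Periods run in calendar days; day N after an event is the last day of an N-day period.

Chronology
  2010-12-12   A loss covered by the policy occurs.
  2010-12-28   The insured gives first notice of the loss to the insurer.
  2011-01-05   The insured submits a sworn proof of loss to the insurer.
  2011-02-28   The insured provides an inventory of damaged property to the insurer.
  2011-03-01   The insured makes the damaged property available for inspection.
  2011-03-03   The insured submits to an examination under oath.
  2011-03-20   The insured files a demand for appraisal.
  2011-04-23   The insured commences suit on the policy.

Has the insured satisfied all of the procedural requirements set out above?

Yes

Step 1 — counting 20 days from 2010-12-12 (when the loss occurs) gives a deadline of 2011-01-01; 2010-12-28 is within that limit.
Step 2 — 7 and 52 days from 2010-12-28 (when first notice of loss is given) are 2011-01-04 and 2011-02-18 respectively; done 2011-01-05, which is between those dates.
Step 3 — must wait 30 days from 2011-01-05 (when the sworn proof of loss is submitted), so not before 2011-02-04; 2011-02-28 is on or after that date.
Step 4 — counting 45 days from 2011-02-28 (when the supporting inventory is provided) gives a deadline of 2011-04-14; done 2011-03-01 — timely.
Step 5 — counting 45 days from 2011-03-01 (when the property is made available) gives a deadline of 2011-04-15; done 2011-03-03 — timely.
Step 6 — counting 9 days from 2011-03-13 (end of the 10-day response period, which began when the examination under oath is completed on 2011-03-03) gives a deadline of 2011-03-22; completed 2011-03-20, before the deadline.
Step 7 — 12 and 39 days from 2011-03-20 (when the appraisal demand is filed) are 2011-04-01 and 2011-04-28 respectively; 2011-04-23 falls inside that range.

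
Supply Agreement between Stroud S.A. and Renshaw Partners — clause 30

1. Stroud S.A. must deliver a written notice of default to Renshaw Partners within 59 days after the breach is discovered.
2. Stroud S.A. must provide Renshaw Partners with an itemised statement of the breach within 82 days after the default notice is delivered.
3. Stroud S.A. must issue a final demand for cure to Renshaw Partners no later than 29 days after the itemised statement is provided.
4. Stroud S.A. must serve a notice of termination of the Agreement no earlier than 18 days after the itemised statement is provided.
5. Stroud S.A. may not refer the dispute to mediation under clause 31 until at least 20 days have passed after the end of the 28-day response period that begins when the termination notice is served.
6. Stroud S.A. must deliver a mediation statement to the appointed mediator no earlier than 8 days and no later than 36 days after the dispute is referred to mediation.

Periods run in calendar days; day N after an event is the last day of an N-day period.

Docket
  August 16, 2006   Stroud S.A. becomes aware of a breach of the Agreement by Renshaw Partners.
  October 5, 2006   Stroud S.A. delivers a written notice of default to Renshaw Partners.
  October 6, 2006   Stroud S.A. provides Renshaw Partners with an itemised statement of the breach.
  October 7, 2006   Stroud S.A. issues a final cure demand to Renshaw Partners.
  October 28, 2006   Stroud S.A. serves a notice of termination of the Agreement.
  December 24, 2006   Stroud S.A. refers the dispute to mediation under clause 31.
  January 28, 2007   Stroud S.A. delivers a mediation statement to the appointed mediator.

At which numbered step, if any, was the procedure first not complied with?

Step 1 — counting 59 days from August 16, 2006 (when the breach is discovered) gives a deadline of October 14, 2006; October 5, 2006 is within that limit.
Step 2 — counting 82 days from October 5, 2006 (when the default notice is delivered) gives a deadline of December 26, 2006; done October 6, 2006 — timely.
Step 3 — counting 29 days from October 6, 2006 (when the itemised statement is provided) gives a deadline of November 4, 2006; October 7, 2006 is within that limit.
Step 4 — must wait 18 days from October 6, 2006 (when the itemised statement is provided), so not before October 24, 2006; October 28, 2006 is on or after that date.
Step 5 — must wait 20 days from November 25, 2006 (end of the 28-day response period, which began when the termination notice is served on October 28, 2006), so not before December 15, 2006; done December 24, 2006 — permitted.
Step 6 — 8 and 36 days from December 24, 2006 (when the dispute is referred to mediation) are January 1, 2007 and January 29, 2007 respectively; January 28, 2007 falls inside that range.

None — every step was satisfied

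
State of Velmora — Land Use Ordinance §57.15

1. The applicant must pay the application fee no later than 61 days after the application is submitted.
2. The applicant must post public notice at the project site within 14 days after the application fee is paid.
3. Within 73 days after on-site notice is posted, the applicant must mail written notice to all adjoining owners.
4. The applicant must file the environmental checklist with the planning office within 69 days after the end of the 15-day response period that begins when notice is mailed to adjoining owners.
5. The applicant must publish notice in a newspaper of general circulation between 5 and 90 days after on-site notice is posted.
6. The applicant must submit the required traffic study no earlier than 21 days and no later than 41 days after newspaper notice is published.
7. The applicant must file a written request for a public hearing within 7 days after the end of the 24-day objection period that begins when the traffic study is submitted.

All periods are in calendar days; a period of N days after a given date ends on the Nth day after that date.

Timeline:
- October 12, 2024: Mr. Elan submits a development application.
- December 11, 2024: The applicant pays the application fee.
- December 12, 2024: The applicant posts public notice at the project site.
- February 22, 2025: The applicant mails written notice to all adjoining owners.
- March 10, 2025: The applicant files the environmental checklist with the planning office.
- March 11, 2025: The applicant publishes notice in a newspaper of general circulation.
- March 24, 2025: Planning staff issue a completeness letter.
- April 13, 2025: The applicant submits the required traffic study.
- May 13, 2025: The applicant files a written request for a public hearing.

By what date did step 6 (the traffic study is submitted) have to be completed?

April 21, 2025

Step 6 runs from March 11, 2025, when newspaper notice is published. The window is 21–41 days after March 11, 2025; it closes on April 21, 2025.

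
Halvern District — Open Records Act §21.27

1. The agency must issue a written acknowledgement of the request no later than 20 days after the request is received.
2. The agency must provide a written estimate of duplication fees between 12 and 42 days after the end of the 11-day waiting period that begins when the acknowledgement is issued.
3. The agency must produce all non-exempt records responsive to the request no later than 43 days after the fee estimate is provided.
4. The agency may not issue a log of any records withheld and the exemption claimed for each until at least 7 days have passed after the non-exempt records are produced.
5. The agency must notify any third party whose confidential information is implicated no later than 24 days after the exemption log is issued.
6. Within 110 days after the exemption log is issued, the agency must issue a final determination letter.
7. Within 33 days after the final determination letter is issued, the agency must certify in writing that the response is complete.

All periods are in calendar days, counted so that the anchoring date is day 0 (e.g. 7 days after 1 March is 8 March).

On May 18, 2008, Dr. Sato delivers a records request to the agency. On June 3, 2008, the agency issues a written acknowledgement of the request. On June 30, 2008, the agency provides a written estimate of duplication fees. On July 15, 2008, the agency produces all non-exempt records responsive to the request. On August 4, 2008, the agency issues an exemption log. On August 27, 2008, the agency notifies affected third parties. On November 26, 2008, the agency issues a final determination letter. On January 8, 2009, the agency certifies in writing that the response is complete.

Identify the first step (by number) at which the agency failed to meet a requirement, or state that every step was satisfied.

Step 1: 20 days after May 18, 2008 (when the request is received) is June 7, 2008; completed June 3, 2008, before the deadline.
Step 2: the window is 12–42 days after June 14, 2008 (end of the 11-day waiting period, which began when the acknowledgement is issued on June 3, 2008), so June 26, 2008 through July 26, 2008; done June 30, 2008, which is between those dates.
Step 3: 43 days after June 30, 2008 (when the fee estimate is provided) is August 12, 2008; July 15, 2008 is within that limit.
Step 4: the earliest permitted date is 7 days after July 15, 2008 (when the non-exempt records are produced), i.e. July 22, 2008; done August 4, 2008 — permitted.
Step 5: 24 days after August 4, 2008 (when the exemption log is issued) is August 28, 2008; August 27, 2008 is within that limit.
Step 6: 110 days after August 4, 2008 (when the exemption log is issued) is November 22, 2008; not done until November 26, 2008, 4 days after the deadline.
Later steps need not be reached.

Step 6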